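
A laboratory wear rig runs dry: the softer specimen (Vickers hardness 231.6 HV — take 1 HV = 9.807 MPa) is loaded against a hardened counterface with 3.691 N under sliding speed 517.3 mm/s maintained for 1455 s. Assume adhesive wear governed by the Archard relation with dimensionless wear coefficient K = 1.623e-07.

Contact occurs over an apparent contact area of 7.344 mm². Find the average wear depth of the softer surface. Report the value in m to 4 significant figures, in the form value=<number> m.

value=2.703e-08 m

Every step holds full precision, and intermediate values appear rounded — rounded just once: four significant figures.
Convert: Sliding speed v = 517.3 mm/s = 0.5173 m/s. Distance covered L = v·t = 0.5173 m/s × 1455 s = 752.7 m.
Convert: Hardness H = 231.6 HV × 9.807 MPa/HV = 2271 MPa = 2.271e+09 Pa.
Convert: Contact area A = 7.344 mm² = 7.344e-06 m².
In SI base units: W = 3.691 N, H = 2.271e+09 Pa, K = 1.623e-07.
Worn volume V = K·W·L/H = 1.623e-07 · 3.691 · 752.7 / 2.271e+09 = 1.985e-13 m³.
Mean depth h = V/A = 1.985e-13 / 7.344e-06 = 2.703e-08 m.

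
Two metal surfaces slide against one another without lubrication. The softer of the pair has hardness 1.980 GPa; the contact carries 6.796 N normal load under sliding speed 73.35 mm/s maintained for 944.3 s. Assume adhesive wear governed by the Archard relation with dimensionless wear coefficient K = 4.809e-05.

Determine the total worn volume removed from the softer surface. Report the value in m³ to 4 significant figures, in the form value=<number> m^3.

value=1.143e-11 m^3

Displayed values are rounded — the computation maintains full float precision, and one final rounding to four significant digits.
Sliding speed v = 73.35 mm/s = 0.07335 m/s. Distance L = v·t = 0.07335 m/s × 944.3 s = 69.26 m.
Hardness H = 1.980 GPa = 1.980e+09 Pa.
Collected in SI base units: W = 6.796 N, H = 1.980e+09 Pa, K = 4.809e-05.
Worn volume V = K·W·L/H = 4.809e-05 · 6.796 · 69.26 / 1.980e+09 = 1.143e-11 m³.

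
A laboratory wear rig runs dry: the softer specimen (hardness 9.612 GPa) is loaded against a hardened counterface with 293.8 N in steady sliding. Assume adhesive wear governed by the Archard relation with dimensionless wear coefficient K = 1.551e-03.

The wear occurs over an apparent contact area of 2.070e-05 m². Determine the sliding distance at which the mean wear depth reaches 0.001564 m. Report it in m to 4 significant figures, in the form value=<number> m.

value=682.9 m

Every step runs at full precision — intermediates are displayed rounded. Rounded once at the end, at four significant digits.
Hardness H = 9.612 GPa = 9.612e+09 Pa.
SI base units throughout: W = 293.8 N, H = 9.612e+09 Pa, K = 1.551e-03.
Limit volume V_lim = h_lim·A = 0.001564 · 2.070e-05 = 3.237e-08 m³.
Life L = V_lim·H/(K·W) = 3.237e-08 · 9.612e+09 / (1.551e-03 · 293.8) = 682.9 m.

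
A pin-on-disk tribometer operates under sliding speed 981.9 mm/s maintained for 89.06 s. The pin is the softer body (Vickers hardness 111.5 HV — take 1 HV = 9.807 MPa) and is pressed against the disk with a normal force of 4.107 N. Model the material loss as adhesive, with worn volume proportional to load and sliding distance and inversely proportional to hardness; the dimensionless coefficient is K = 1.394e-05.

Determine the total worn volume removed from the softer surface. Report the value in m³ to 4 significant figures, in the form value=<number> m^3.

Intermediates are displayed rounded; the computation keeps full float precision; a single final rounding: 4 significant digits.
Sliding speed v = 981.9 mm/s = 0.9819 m/s. The distance L = v·t = 0.9819 m/s × 89.06 s = 87.45 m.
Hardness H = 111.5 HV × 9.807 MPa/HV = 1093 MPa = 1.093e+09 Pa.
Restated in SI base units: W = 4.107 N, H = 1.093e+09 Pa, K = 1.394e-05.
The Archard volume V = K·W·L/H = 1.394e-05 · 4.107 · 87.45 / 1.093e+09 = 4.579e-12 m³.

value=4.579e-12 m^3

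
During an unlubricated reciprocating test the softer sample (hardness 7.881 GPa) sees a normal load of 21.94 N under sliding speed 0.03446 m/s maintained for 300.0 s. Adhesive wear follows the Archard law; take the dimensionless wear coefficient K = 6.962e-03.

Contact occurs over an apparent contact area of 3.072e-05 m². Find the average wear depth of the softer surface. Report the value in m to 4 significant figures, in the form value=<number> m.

value=6.522e-06 m

The computation maintains exact precision — the intermediates appear rounded — one final rounding: 4 significant figures.
Convert: Path length L = v·t = 0.03446 m/s × 300.0 s = 10.34 m.
Convert: Hardness H = 7.881 GPa = 7.881e+09 Pa.
In SI base units: W = 21.94 N, H = 7.881e+09 Pa, K = 6.962e-03.
Archard volume V = K·W·L/H = 6.962e-03 · 21.94 · 10.34 / 7.881e+09 = 2.004e-10 m³.
Depth h = V/A = 2.004e-10 / 3.072e-05 = 6.522e-06 m.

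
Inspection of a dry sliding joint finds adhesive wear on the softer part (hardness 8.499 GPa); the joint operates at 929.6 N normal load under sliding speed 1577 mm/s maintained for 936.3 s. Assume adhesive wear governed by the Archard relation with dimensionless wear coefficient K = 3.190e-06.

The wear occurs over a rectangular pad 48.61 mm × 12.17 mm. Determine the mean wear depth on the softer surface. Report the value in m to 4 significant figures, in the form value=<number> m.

All working math holds exact precision. Intermediate values are printed rounded; rounded once at the end, at 4 significant figures.
Convert: Sliding speed v = 1577 mm/s = 1.577 m/s. The distance L = v·t = 1.577 m/s × 936.3 s = 1477 m.
Convert: Hardness H = 8.499 GPa = 8.499e+09 Pa.
Convert: Pad sides 48.61 mm × 12.17 mm = 0.04861 m × 0.01217 m. Contact area A = 0.04861 m × 0.01217 m = 5.916e-04 m².
Collected in SI base units: W = 929.6 N, H = 8.499e+09 Pa, K = 3.190e-06.
By Archard's law, V = K·W·L/H = 3.190e-06 · 929.6 · 1477 / 8.499e+09 = 5.152e-10 m³.
Depth of wear h = V/A = 5.152e-10 / 5.916e-04 = 8.709e-07 m.

value=8.709e-07 m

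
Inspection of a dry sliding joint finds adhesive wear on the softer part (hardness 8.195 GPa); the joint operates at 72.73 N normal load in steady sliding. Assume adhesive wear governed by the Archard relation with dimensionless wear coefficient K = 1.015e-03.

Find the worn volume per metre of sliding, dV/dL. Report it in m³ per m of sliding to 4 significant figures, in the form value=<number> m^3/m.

Shown intermediates are rounded, and the computation maintains full float precision — one last rounding to four significant figures.
Hardness H = 8.195 GPa = 8.195e+09 Pa.
SI base units throughout: W = 72.73 N, H = 8.195e+09 Pa, K = 1.015e-03.
Sliding wear rate dV/dL = K·W/H, per unit distance: 1.015e-03 · 72.73 / 8.195e+09 = 9.008e-12 m³/m.

value=9.008e-12 m^3/m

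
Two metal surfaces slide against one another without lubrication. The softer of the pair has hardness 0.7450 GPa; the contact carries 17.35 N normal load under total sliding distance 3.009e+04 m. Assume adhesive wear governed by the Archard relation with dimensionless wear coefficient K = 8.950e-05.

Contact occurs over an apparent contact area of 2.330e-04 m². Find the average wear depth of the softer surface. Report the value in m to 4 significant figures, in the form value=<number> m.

The algebra keeps exact precision — the intermediates are printed rounded; rounded once at the end: 4 significant figures.
Convert: Hardness H = 0.7450 GPa = 7.450e+08 Pa.
Collected in SI base units: W = 17.35 N, H = 7.450e+08 Pa, K = 8.950e-05.
Volume removed: V = K·W·L/H = 8.950e-05 · 17.35 · 3.009e+04 / 7.450e+08 = 6.272e-08 m³.
Mean wear depth h = V/A = 6.272e-08 / 2.330e-04 = 2.692e-04 m.

value=2.692e-04 m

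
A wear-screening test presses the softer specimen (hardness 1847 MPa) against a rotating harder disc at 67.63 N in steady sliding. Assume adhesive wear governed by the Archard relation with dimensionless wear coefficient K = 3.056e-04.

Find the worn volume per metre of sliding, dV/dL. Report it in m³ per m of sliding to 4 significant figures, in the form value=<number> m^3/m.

value=1.119e-11 m^3/m

Intermediate values appear rounded; all working math keeps exact precision. Rounded just once to 4 significant digits.
Convert: Hardness H = 1847 MPa = 1.847e+09 Pa.
As SI base values: W = 67.63 N, H = 1.847e+09 Pa, K = 3.056e-04.
Wear rate dV/dL = K·W/H, so: 3.056e-04 · 67.63 / 1.847e+09 = 1.119e-11 m³/m.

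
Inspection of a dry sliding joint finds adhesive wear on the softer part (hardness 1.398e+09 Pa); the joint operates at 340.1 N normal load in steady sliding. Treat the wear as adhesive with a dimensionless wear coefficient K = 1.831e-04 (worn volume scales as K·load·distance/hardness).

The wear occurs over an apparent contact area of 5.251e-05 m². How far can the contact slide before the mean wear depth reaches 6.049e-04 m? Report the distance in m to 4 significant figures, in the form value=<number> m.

Each operation holds full precision; intermediates are shown rounded; one last rounding: four significant figures.
SI base units throughout: W = 340.1 N, H = 1.398e+09 Pa, K = 1.831e-04.
Permissible volume V_lim = h_lim·A = 6.049e-04 · 5.251e-05 = 3.176e-08 m³.
Life L = V_lim·H/(K·W) = 3.176e-08 · 1.398e+09 / (1.831e-04 · 340.1) = 713.1 m.

value=713.1 m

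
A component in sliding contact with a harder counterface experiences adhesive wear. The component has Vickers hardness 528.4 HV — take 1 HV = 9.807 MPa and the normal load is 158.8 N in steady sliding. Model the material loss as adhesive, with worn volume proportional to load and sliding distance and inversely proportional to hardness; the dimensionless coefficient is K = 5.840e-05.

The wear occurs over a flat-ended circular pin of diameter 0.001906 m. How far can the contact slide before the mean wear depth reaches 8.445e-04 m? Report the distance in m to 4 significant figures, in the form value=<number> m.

value=1346 m

The intermediates are printed rounded — the algebra maintains exact precision — rounded once at the end, at 4 significant figures.
Convert: Hardness H = 528.4 HV × 9.807 MPa/HV = 5182 MPa = 5.182e+09 Pa.
Convert: Contact area A = π·d²/4 = π·(0.001906 m)²/4 = 2.853e-06 m².
As SI base values: W = 158.8 N, H = 5.182e+09 Pa, K = 5.840e-05.
At the depth limit, V_lim = h_lim·A = 8.445e-04 · 2.853e-06 = 2.410e-09 m³.
Thus life L = V_lim·H/(K·W) = 2.410e-09 · 5.182e+09 / (5.840e-05 · 158.8) = 1346 m.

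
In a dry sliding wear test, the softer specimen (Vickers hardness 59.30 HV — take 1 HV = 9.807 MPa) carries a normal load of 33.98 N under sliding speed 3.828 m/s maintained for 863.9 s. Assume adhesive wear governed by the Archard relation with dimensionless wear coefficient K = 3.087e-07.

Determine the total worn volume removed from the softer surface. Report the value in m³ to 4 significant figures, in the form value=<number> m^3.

Every step runs at full float precision, and intermediates appear rounded. Rounded just once, at 4 significant figures.
Convert: Sliding distance L = v·t = 3.828 m/s × 863.9 s = 3307 m.
Convert: Hardness H = 59.30 HV × 9.807 MPa/HV = 581.6 MPa = 5.816e+08 Pa.
Working in SI base units: W = 33.98 N, H = 5.816e+08 Pa, K = 3.087e-07.
Worn volume V = K·W·L/H = 3.087e-07 · 33.98 · 3307 / 5.816e+08 = 5.965e-11 m³.

value=5.965e-11 m^3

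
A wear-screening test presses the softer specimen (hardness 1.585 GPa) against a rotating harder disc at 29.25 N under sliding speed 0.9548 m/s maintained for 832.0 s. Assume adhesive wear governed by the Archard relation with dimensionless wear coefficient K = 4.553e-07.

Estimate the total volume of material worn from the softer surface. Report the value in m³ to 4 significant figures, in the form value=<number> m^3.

value=6.675e-12 m^3

The algebra keeps exact precision, and quoted intermediates are rounded. Rounded once at the end, at four significant digits.
Convert: Total distance L = v·t = 0.9548 m/s × 832.0 s = 794.4 m.
Convert: Hardness H = 1.585 GPa = 1.585e+09 Pa.
Restated in SI base units: W = 29.25 N, H = 1.585e+09 Pa, K = 4.553e-07.
By Archard's law, V = K·W·L/H = 4.553e-07 · 29.25 · 794.4 / 1.585e+09 = 6.675e-12 m³.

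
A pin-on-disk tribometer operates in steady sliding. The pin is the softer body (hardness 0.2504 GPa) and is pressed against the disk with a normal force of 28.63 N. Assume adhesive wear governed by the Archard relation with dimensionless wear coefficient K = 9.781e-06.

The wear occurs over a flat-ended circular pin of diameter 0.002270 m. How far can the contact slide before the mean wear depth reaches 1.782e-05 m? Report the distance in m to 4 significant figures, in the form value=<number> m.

Every step carries exact precision. Intermediates appear rounded. Rounded once at the end: four significant figures.
Hardness H = 0.2504 GPa = 2.504e+08 Pa.
Contact area A = π·d²/4 = π·(0.002270 m)²/4 = 4.047e-06 m².
Working in SI base units: W = 28.63 N, H = 2.504e+08 Pa, K = 9.781e-06.
Wearable volume V_lim = h_lim·A = 1.782e-05 · 4.047e-06 = 7.212e-11 m³.
Life L = V_lim·H/(K·W) = 7.212e-11 · 2.504e+08 / (9.781e-06 · 28.63) = 64.49 m.

value=64.49 m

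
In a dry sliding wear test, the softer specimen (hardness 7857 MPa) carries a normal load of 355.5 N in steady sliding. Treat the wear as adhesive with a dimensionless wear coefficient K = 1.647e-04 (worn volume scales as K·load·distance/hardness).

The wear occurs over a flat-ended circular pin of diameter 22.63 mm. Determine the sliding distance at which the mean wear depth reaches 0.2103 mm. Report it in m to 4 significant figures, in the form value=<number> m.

value=1.135e+04 m

All working math carries exact precision; the intermediates are printed rounded, and rounded once at the end, at 4 significant digits.
Convert: Hardness H = 7857 MPa = 7.857e+09 Pa.
Convert: Pin diameter d = 22.63 mm = 0.02263 m. Contact area A = π·d²/4 = π·(0.02263 m)²/4 = 4.022e-04 m².
Convert: Depth limit h_lim = 0.2103 mm = 2.103e-04 m.
SI base units throughout: W = 355.5 N, H = 7.857e+09 Pa, K = 1.647e-04.
Volume at the limit: V_lim = h_lim·A = 2.103e-04 · 4.022e-04 = 8.459e-08 m³.
Sliding life L = V_lim·H/(K·W) = 8.459e-08 · 7.857e+09 / (1.647e-04 · 355.5) = 1.135e+04 m.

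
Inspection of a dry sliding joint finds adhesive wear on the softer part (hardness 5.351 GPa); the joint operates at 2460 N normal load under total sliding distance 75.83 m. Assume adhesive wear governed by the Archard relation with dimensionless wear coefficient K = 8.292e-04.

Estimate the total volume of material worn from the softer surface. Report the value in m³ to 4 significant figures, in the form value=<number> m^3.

value=2.891e-08 m^3

Intermediate values are printed rounded, and all arithmetic runs at full float precision. Rounded just once, at four significant figures.
Convert: Hardness H = 5.351 GPa = 5.351e+09 Pa.
As SI base values: W = 2460 N, H = 5.351e+09 Pa, K = 8.292e-04.
Worn volume V = K·W·L/H = 8.292e-04 · 2460 · 75.83 / 5.351e+09 = 2.891e-08 m³.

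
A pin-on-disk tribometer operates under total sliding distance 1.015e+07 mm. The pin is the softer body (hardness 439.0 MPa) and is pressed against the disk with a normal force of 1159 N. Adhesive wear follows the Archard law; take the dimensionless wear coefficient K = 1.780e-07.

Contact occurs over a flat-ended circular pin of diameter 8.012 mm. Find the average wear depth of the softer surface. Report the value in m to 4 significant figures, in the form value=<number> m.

All working math maintains full float precision. Intermediate values are printed rounded, and rounded just once, at 4 significant figures.
Convert: Distance L = 1.015e+07 mm = 1.015e+04 m.
Convert: Hardness H = 439.0 MPa = 4.390e+08 Pa.
Convert: Pin diameter d = 8.012 mm = 0.008012 m. Contact area A = π·d²/4 = π·(0.008012 m)²/4 = 5.042e-05 m².
In SI base units: W = 1159 N, H = 4.390e+08 Pa, K = 1.780e-07.
Archard volume V = K·W·L/H = 1.780e-07 · 1159 · 1.015e+04 / 4.390e+08 = 4.770e-09 m³.
Mean depth h = V/A = 4.770e-09 / 5.042e-05 = 9.461e-05 m.

value=9.461e-05 m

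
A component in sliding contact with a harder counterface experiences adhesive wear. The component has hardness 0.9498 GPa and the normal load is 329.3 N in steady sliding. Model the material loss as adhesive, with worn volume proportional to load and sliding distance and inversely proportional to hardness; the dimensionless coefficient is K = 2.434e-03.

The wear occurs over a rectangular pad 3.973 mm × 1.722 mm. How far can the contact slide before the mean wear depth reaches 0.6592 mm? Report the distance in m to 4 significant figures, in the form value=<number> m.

The intermediates appear rounded — the computation runs at full float precision; one final rounding to four significant figures.
Hardness H = 0.9498 GPa = 9.498e+08 Pa.
Pad sides 3.973 mm × 1.722 mm = 0.003973 m × 0.001722 m. Contact area A = 0.003973 m × 0.001722 m = 6.842e-06 m².
Depth limit h_lim = 0.6592 mm = 6.592e-04 m.
SI base units throughout: W = 329.3 N, H = 9.498e+08 Pa, K = 2.434e-03.
Wearable volume V_lim = h_lim·A = 6.592e-04 · 6.842e-06 = 4.510e-09 m³.
Inverting, life L = V_lim·H/(K·W) = 4.510e-09 · 9.498e+08 / (2.434e-03 · 329.3) = 5.344 m.

value=5.344 m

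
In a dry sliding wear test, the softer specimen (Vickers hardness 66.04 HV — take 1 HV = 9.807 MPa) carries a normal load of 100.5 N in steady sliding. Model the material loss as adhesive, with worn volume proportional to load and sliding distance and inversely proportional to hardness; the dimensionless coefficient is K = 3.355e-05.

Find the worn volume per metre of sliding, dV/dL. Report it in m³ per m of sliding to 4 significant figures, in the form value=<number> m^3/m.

value=5.206e-12 m^3/m

Quoted intermediates are rounded — the algebra maintains full precision, and rounded once at the end to 4 significant digits.
Convert: Hardness H = 66.04 HV × 9.807 MPa/HV = 647.7 MPa = 6.477e+08 Pa.
Collected in SI base units: W = 100.5 N, H = 6.477e+08 Pa, K = 3.355e-05.
The wear rate dV/dL = K·W/H (no L dependence): 3.355e-05 · 100.5 / 6.477e+08 = 5.206e-12 m³/m.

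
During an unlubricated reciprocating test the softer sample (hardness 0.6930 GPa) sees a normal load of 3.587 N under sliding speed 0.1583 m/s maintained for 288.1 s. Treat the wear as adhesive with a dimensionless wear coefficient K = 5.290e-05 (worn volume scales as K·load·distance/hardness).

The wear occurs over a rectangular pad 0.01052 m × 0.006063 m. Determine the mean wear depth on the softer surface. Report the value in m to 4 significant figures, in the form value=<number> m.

value=1.958e-07 m

The computation maintains full precision — the intermediates appear rounded. Rounded just once to four significant digits.
Convert: Total distance L = v·t = 0.1583 m/s × 288.1 s = 45.61 m.
Convert: Hardness H = 0.6930 GPa = 6.930e+08 Pa.
Convert: Contact area A = 0.01052 m × 0.006063 m = 6.378e-05 m².
As SI base values: W = 3.587 N, H = 6.930e+08 Pa, K = 5.290e-05.
By Archard's law, V = K·W·L/H = 5.290e-05 · 3.587 · 45.61 / 6.930e+08 = 1.249e-11 m³.
Wear depth h = V/A = 1.249e-11 / 6.378e-05 = 1.958e-07 m.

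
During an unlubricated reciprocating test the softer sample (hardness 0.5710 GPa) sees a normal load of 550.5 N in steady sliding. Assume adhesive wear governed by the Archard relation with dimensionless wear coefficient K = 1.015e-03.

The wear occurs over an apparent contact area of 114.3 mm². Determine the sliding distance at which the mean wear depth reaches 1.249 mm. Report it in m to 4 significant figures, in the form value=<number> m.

All working math carries full float precision; the intermediates are shown rounded; one final rounding: 4 significant digits.
Convert: Hardness H = 0.5710 GPa = 5.710e+08 Pa.
Convert: Contact area A = 114.3 mm² = 1.143e-04 m².
Convert: Depth limit h_lim = 1.249 mm = 0.001249 m.
Working in SI base units: W = 550.5 N, H = 5.710e+08 Pa, K = 1.015e-03.
Allowed volume V_lim = h_lim·A = 0.001249 · 1.143e-04 = 1.428e-07 m³.
So the life L = V_lim·H/(K·W) = 1.428e-07 · 5.710e+08 / (1.015e-03 · 550.5) = 145.9 m.

value=145.9 m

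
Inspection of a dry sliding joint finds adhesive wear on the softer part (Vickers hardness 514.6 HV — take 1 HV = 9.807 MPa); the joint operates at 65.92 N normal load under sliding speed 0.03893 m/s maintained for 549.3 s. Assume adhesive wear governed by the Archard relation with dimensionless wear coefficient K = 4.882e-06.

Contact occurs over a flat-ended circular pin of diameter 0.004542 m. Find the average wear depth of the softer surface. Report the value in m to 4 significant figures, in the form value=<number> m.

value=8.416e-08 m

The algebra keeps full precision; displayed values are rounded; a lone final rounding to 4 significant digits.
Convert: Distance L = v·t = 0.03893 m/s × 549.3 s = 21.38 m.
Convert: Hardness H = 514.6 HV × 9.807 MPa/HV = 5047 MPa = 5.047e+09 Pa.
Convert: Contact area A = π·d²/4 = π·(0.004542 m)²/4 = 1.620e-05 m².
Working in SI base units: W = 65.92 N, H = 5.047e+09 Pa, K = 4.882e-06.
Worn volume V = K·W·L/H = 4.882e-06 · 65.92 · 21.38 / 5.047e+09 = 1.364e-12 m³.
Mean depth h = V/A = 1.364e-12 / 1.620e-05 = 8.416e-08 m.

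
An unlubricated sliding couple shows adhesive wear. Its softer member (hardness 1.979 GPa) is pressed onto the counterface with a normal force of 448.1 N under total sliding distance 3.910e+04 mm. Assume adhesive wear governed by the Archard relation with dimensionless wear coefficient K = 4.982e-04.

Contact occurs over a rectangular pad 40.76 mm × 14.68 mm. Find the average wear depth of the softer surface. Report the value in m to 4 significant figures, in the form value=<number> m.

Every step maintains exact precision, and printed values are rounded, and rounded just once: 4 significant figures.
Distance L = 3.910e+04 mm = 39.10 m.
Hardness H = 1.979 GPa = 1.979e+09 Pa.
Pad sides 40.76 mm × 14.68 mm = 0.04076 m × 0.01468 m. Contact area A = 0.04076 m × 0.01468 m = 5.984e-04 m².
In SI base units: W = 448.1 N, H = 1.979e+09 Pa, K = 4.982e-04.
By Archard's law, V = K·W·L/H = 4.982e-04 · 448.1 · 39.10 / 1.979e+09 = 4.411e-09 m³.
Wear depth h = V/A = 4.411e-09 / 5.984e-04 = 7.371e-06 m.

value=7.371e-06 m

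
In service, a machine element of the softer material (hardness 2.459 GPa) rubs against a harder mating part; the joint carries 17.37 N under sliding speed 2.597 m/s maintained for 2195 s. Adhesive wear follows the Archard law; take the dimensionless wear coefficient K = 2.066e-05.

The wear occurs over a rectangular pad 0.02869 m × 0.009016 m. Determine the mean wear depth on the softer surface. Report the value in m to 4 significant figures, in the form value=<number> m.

All working math holds exact precision. Intermediate values are shown rounded — a single final rounding to 4 significant figures.
Convert: The distance L = v·t = 2.597 m/s × 2195 s = 5700 m.
Convert: Hardness H = 2.459 GPa = 2.459e+09 Pa.
Convert: Contact area A = 0.02869 m × 0.009016 m = 2.587e-04 m².
SI base units throughout: W = 17.37 N, H = 2.459e+09 Pa, K = 2.066e-05.
The Archard volume V = K·W·L/H = 2.066e-05 · 17.37 · 5700 / 2.459e+09 = 8.319e-10 m³.
Wear depth h = V/A = 8.319e-10 / 2.587e-04 = 3.216e-06 m.

value=3.216e-06 m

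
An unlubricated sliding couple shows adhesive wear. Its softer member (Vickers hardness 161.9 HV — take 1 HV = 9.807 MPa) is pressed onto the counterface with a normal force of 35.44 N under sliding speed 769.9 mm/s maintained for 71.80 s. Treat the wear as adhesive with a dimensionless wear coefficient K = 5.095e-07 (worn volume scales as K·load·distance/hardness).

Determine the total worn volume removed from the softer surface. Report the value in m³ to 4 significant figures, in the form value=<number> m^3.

Each operation holds exact precision. The intermediates are displayed rounded. Rounded once at the end: 4 significant digits.
Convert: Sliding speed v = 769.9 mm/s = 0.7699 m/s. Total distance L = v·t = 0.7699 m/s × 71.80 s = 55.28 m.
Convert: Hardness H = 161.9 HV × 9.807 MPa/HV = 1588 MPa = 1.588e+09 Pa.
Collected in SI base units: W = 35.44 N, H = 1.588e+09 Pa, K = 5.095e-07.
Archard volume V = K·W·L/H = 5.095e-07 · 35.44 · 55.28 / 1.588e+09 = 6.287e-13 m³.

value=6.287e-13 m^3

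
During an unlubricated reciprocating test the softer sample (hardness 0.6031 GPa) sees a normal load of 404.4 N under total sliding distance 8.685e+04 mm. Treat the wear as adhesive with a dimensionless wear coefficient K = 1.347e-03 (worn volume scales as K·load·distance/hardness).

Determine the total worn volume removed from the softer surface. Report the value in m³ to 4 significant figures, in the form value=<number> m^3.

Shown intermediates are rounded, and the algebra holds full precision; one final rounding, at four significant digits.
Convert: The distance L = 8.685e+04 mm = 86.85 m.
Convert: Hardness H = 0.6031 GPa = 6.031e+08 Pa.
Working in SI base units: W = 404.4 N, H = 6.031e+08 Pa, K = 1.347e-03.
The Archard volume V = K·W·L/H = 1.347e-03 · 404.4 · 86.85 / 6.031e+08 = 7.844e-08 m³.

value=7.844e-08 m^3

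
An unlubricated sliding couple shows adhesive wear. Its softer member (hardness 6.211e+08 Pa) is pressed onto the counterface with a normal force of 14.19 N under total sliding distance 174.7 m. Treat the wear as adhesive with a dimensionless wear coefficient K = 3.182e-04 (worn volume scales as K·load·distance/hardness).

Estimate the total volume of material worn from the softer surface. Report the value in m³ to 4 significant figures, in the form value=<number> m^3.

value=1.270e-09 m^3

The intermediates appear rounded. All working math carries exact precision, and one last rounding: 4 significant digits.
As SI base values: W = 14.19 N, H = 6.211e+08 Pa, K = 3.182e-04.
The Archard volume V = K·W·L/H = 3.182e-04 · 14.19 · 174.7 / 6.211e+08 = 1.270e-09 m³.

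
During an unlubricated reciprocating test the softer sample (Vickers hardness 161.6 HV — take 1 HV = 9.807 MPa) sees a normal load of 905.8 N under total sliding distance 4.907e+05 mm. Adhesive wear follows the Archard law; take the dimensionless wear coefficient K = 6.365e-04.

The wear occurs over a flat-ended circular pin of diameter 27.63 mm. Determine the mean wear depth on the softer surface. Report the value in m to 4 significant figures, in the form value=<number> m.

value=2.977e-04 m

Intermediate values are displayed rounded. All arithmetic carries exact precision, and a lone final rounding to 4 significant figures.
Convert: Total distance L = 4.907e+05 mm = 490.7 m.
Convert: Hardness H = 161.6 HV × 9.807 MPa/HV = 1585 MPa = 1.585e+09 Pa.
Convert: Pin diameter d = 27.63 mm = 0.02763 m. Contact area A = π·d²/4 = π·(0.02763 m)²/4 = 5.996e-04 m².
Collected in SI base units: W = 905.8 N, H = 1.585e+09 Pa, K = 6.365e-04.
By Archard's law, V = K·W·L/H = 6.365e-04 · 905.8 · 490.7 / 1.585e+09 = 1.785e-07 m³.
Mean depth h = V/A = 1.785e-07 / 5.996e-04 = 2.977e-04 m.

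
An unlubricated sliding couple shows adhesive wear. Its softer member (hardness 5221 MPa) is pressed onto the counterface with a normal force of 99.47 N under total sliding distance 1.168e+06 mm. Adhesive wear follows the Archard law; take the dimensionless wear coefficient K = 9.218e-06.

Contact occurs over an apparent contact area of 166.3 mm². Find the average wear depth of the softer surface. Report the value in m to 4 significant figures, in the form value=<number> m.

value=1.233e-06 m

Printed values are rounded, and each operation holds exact precision; a lone final rounding: four significant digits.
Convert: The distance L = 1.168e+06 mm = 1168 m.
Convert: Hardness H = 5221 MPa = 5.221e+09 Pa.
Convert: Contact area A = 166.3 mm² = 1.663e-04 m².
In SI base units: W = 99.47 N, H = 5.221e+09 Pa, K = 9.218e-06.
By Archard's law, V = K·W·L/H = 9.218e-06 · 99.47 · 1168 / 5.221e+09 = 2.051e-10 m³.
Wear depth h = V/A = 2.051e-10 / 1.663e-04 = 1.233e-06 m.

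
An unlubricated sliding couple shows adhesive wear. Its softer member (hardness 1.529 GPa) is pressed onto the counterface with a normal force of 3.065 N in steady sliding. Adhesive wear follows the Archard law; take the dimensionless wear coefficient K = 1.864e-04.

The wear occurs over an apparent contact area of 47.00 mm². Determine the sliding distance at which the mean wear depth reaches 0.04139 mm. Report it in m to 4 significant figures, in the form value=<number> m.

value=5206 m

Intermediate values are shown rounded. The computation holds full float precision — rounded just once: four significant digits.
Convert: Hardness H = 1.529 GPa = 1.529e+09 Pa.
Convert: Contact area A = 47.00 mm² = 4.700e-05 m².
Convert: Depth limit h_lim = 0.04139 mm = 4.139e-05 m.
Restated in SI base units: W = 3.065 N, H = 1.529e+09 Pa, K = 1.864e-04.
Volume at the limit: V_lim = h_lim·A = 4.139e-05 · 4.700e-05 = 1.945e-09 m³.
Life L = V_lim·H/(K·W) = 1.945e-09 · 1.529e+09 / (1.864e-04 · 3.065) = 5206 m.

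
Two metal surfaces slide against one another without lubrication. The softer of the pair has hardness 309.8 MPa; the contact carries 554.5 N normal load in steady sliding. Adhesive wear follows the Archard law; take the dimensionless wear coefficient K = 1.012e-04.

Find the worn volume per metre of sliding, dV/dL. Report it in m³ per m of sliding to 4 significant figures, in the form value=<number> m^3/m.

value=1.811e-10 m^3/m

Shown intermediates are rounded — every step carries full float precision. Rounded just once to four significant figures.
Convert: Hardness H = 309.8 MPa = 3.098e+08 Pa.
Restated in SI base units: W = 554.5 N, H = 3.098e+08 Pa, K = 1.012e-04.
Sliding wear rate dV/dL = K·W/H (no L dependence): 1.012e-04 · 554.5 / 3.098e+08 = 1.811e-10 m³/m.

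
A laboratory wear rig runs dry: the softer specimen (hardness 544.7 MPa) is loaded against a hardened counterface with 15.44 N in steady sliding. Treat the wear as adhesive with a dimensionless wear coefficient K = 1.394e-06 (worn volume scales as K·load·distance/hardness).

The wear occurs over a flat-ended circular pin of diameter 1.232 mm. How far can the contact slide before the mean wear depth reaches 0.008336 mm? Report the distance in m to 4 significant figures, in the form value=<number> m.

All working math runs at full float precision. The intermediates are displayed rounded, and a single final rounding to four significant digits.
Hardness H = 544.7 MPa = 5.447e+08 Pa.
Pin diameter d = 1.232 mm = 0.001232 m. Contact area A = π·d²/4 = π·(0.001232 m)²/4 = 1.192e-06 m².
Depth limit h_lim = 0.008336 mm = 8.336e-06 m.
As SI base values: W = 15.44 N, H = 5.447e+08 Pa, K = 1.394e-06.
Wearable volume V_lim = h_lim·A = 8.336e-06 · 1.192e-06 = 9.937e-12 m³.
So the life L = V_lim·H/(K·W) = 9.937e-12 · 5.447e+08 / (1.394e-06 · 15.44) = 251.5 m.

value=251.5 m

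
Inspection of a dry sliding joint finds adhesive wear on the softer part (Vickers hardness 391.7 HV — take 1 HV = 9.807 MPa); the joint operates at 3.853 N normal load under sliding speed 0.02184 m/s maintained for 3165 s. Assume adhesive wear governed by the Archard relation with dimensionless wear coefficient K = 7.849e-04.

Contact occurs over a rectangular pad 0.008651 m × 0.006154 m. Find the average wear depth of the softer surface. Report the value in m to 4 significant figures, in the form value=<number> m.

Printed values are rounded. Each operation carries full float precision; one final rounding, at 4 significant digits.
Convert: The distance L = v·t = 0.02184 m/s × 3165 s = 69.12 m.
Convert: Hardness H = 391.7 HV × 9.807 MPa/HV = 3841 MPa = 3.841e+09 Pa.
Convert: Contact area A = 0.008651 m × 0.006154 m = 5.324e-05 m².
Expressed in SI base units: W = 3.853 N, H = 3.841e+09 Pa, K = 7.849e-04.
Archard relation: V = K·W·L/H = 7.849e-04 · 3.853 · 69.12 / 3.841e+09 = 5.442e-11 m³.
Mean depth h = V/A = 5.442e-11 / 5.324e-05 = 1.022e-06 m.

value=1.022e-06 m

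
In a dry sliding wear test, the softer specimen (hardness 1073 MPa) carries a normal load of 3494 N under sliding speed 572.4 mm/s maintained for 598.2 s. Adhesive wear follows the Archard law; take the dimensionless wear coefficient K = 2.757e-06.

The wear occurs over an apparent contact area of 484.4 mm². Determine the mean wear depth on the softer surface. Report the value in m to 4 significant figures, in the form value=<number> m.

value=6.346e-06 m

Printed values are rounded — all arithmetic maintains full float precision. Rounded just once, at four significant digits.
Convert: Sliding speed v = 572.4 mm/s = 0.5724 m/s. Distance L = v·t = 0.5724 m/s × 598.2 s = 342.4 m.
Convert: Hardness H = 1073 MPa = 1.073e+09 Pa.
Convert: Contact area A = 484.4 mm² = 4.844e-04 m².
Working in SI base units: W = 3494 N, H = 1.073e+09 Pa, K = 2.757e-06.
By Archard's law, V = K·W·L/H = 2.757e-06 · 3494 · 342.4 / 1.073e+09 = 3.074e-09 m³.
Mean wear depth h = V/A = 3.074e-09 / 4.844e-04 = 6.346e-06 m.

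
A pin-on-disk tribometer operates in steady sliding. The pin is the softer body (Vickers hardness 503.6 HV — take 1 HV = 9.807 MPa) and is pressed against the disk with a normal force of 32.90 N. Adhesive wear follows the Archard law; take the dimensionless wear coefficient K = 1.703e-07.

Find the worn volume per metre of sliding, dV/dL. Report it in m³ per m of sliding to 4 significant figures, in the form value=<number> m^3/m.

value=1.134e-15 m^3/m

All working math runs at full precision — the intermediates are printed rounded; one final rounding: 4 significant digits.
Convert: Hardness H = 503.6 HV × 9.807 MPa/HV = 4939 MPa = 4.939e+09 Pa.
In SI base units, W = 32.90 N, H = 4.939e+09 Pa, K = 1.703e-07.
The wear rate dV/dL = K·W/H, so: 1.703e-07 · 32.90 / 4.939e+09 = 1.134e-15 m³/m.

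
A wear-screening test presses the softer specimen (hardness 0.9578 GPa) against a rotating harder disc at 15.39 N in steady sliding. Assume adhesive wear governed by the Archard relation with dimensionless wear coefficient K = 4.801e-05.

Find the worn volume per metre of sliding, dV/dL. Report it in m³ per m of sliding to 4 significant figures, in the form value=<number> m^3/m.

Intermediate values are displayed rounded. Each operation maintains exact precision — a lone final rounding: four significant digits.
Hardness H = 0.9578 GPa = 9.578e+08 Pa.
Restated in SI base units: W = 15.39 N, H = 9.578e+08 Pa, K = 4.801e-05.
The wear rate dV/dL = K·W/H (no L dependence): 4.801e-05 · 15.39 / 9.578e+08 = 7.714e-13 m³/m.

value=7.714e-13 m^3/m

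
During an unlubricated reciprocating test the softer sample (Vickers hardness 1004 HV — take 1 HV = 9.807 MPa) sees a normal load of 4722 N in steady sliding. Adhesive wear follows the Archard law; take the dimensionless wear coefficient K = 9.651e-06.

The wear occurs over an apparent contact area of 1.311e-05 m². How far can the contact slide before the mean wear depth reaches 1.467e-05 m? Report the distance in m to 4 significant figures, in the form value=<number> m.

value=41.55 m

Intermediate values are shown rounded. The algebra runs at full float precision — a single final rounding, at four significant figures.
Convert: Hardness H = 1004 HV × 9.807 MPa/HV = 9846 MPa = 9.846e+09 Pa.
SI base units throughout: W = 4722 N, H = 9.846e+09 Pa, K = 9.651e-06.
Permissible volume V_lim = h_lim·A = 1.467e-05 · 1.311e-05 = 1.923e-10 m³.
Sliding life L = V_lim·H/(K·W) = 1.923e-10 · 9.846e+09 / (9.651e-06 · 4722) = 41.55 m.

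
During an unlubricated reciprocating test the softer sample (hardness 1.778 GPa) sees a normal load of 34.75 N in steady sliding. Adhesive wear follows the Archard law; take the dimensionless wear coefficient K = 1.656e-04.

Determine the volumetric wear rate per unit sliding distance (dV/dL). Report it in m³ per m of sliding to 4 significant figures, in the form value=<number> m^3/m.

value=3.237e-12 m^3/m

Intermediate values appear rounded — each operation holds full float precision. Rounded once at the end to four significant digits.
Hardness H = 1.778 GPa = 1.778e+09 Pa.
In SI base units: W = 34.75 N, H = 1.778e+09 Pa, K = 1.656e-04.
Wear rate dV/dL = K·W/H (independent of L): 1.656e-04 · 34.75 / 1.778e+09 = 3.237e-12 m³/m.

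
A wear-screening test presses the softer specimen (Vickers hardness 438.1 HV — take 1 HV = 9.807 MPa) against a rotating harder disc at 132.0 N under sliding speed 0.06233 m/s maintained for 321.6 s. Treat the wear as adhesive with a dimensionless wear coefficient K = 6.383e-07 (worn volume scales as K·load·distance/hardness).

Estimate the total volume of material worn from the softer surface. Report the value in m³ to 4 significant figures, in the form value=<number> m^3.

value=3.931e-13 m^3

Displayed values are rounded. The algebra keeps full float precision; rounded just once to four significant digits.
Distance covered L = v·t = 0.06233 m/s × 321.6 s = 20.05 m.
Hardness H = 438.1 HV × 9.807 MPa/HV = 4296 MPa = 4.296e+09 Pa.
Working in SI base units: W = 132.0 N, H = 4.296e+09 Pa, K = 6.383e-07.
The Archard volume V = K·W·L/H = 6.383e-07 · 132.0 · 20.05 / 4.296e+09 = 3.931e-13 m³.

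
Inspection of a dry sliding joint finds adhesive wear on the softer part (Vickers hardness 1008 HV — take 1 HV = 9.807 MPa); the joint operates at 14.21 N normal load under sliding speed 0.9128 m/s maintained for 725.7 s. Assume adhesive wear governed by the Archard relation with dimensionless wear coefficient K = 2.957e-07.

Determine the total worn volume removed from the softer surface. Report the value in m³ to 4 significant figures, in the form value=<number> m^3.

value=2.816e-13 m^3

Each operation maintains full precision. The intermediates are shown rounded, and rounded just once: 4 significant figures.
Convert: Distance L = v·t = 0.9128 m/s × 725.7 s = 662.4 m.
Convert: Hardness H = 1008 HV × 9.807 MPa/HV = 9885 MPa = 9.885e+09 Pa.
Working in SI base units: W = 14.21 N, H = 9.885e+09 Pa, K = 2.957e-07.
Volume removed: V = K·W·L/H = 2.957e-07 · 14.21 · 662.4 / 9.885e+09 = 2.816e-13 m³.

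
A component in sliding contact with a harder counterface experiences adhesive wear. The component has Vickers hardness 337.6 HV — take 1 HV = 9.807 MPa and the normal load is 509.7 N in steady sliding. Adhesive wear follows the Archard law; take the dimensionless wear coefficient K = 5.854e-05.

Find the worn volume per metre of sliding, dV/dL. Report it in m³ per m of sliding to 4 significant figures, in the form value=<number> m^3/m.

value=9.012e-12 m^3/m

Every step holds full precision; shown intermediates are rounded, and rounded once at the end: four significant figures.
Hardness H = 337.6 HV × 9.807 MPa/HV = 3311 MPa = 3.311e+09 Pa.
In SI base units: W = 509.7 N, H = 3.311e+09 Pa, K = 5.854e-05.
Rate of wear dV/dL = K·W/H: 5.854e-05 · 509.7 / 3.311e+09 = 9.012e-12 m³/m.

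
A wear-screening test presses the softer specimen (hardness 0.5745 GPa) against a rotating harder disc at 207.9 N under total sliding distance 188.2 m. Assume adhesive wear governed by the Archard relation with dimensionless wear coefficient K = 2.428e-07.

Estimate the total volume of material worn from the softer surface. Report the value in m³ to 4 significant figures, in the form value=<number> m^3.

value=1.654e-11 m^3

Intermediates appear rounded — all working math holds exact precision, and rounded once at the end, at four significant figures.
Convert: Hardness H = 0.5745 GPa = 5.745e+08 Pa.
As SI base values: W = 207.9 N, H = 5.745e+08 Pa, K = 2.428e-07.
Volume removed: V = K·W·L/H = 2.428e-07 · 207.9 · 188.2 / 5.745e+08 = 1.654e-11 m³.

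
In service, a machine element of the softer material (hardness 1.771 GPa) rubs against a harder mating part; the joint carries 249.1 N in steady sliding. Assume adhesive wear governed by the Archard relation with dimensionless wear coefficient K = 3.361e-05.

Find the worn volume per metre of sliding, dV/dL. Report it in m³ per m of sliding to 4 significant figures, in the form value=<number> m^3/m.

Each operation carries exact precision. Intermediate values are shown rounded; one final rounding to 4 significant figures.
Convert: Hardness H = 1.771 GPa = 1.771e+09 Pa.
Collected in SI base units: W = 249.1 N, H = 1.771e+09 Pa, K = 3.361e-05.
The wear rate dV/dL = K·W/H, per unit distance: 3.361e-05 · 249.1 / 1.771e+09 = 4.727e-12 m³/m.

value=4.727e-12 m^3/m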